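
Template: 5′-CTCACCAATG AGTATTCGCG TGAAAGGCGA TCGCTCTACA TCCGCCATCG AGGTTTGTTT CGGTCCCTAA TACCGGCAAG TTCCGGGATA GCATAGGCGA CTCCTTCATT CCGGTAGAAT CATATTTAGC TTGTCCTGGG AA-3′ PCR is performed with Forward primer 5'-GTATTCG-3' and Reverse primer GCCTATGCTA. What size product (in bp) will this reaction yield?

87 bp

Forward primer GTATTCG is found on the top strand at positions 12–18.
The reverse primer's reverse complement is TAGCATAGGC, which matches the template at positions 89–98.
The product runs from position 12 to position 98, so its length is 98 − 12 + 1 = 87 bp.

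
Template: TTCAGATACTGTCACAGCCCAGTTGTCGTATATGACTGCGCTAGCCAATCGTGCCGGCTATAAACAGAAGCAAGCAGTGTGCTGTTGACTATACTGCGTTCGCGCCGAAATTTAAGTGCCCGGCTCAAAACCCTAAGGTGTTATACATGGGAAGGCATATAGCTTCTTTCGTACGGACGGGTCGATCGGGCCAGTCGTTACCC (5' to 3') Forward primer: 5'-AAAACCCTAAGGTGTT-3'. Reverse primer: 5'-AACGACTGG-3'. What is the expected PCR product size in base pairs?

The forward primer matches the template at positions 127–142.
Taking the reverse complement of AACGACTGG gives CCAGTCGTT, found at positions 191–199 on the template; the primer anneals here to the top strand with its 3' end pointing upstream.
Amplicon spans positions 127–199: 73 bp.

73 bp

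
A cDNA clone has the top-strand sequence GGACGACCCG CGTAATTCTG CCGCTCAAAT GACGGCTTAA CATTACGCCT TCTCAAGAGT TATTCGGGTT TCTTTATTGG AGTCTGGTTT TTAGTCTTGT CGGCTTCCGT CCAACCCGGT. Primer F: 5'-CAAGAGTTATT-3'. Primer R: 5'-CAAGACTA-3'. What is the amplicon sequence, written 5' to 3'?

5'-CAAGAGTTATTCGGGTTTCTTTATTGGAGTCTGGTTTTTAGTCTTG-3'

Forward primer CAAGAGTTATT is found on the top strand at positions 54–64.
Reverse complement of the reverse primer: TAGTCTTG. This occurs on the top strand at positions 92–99.
The product is the template from position 54 through 99 (46 bp).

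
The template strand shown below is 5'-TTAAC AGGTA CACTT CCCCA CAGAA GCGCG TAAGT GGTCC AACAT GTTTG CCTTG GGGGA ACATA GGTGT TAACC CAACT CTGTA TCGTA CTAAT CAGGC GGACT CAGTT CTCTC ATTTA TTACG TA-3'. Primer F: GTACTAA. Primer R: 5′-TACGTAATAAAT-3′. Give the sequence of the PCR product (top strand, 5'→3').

5'-GTACTAATCAGGCGGACTCAGTTCTCTCATTTATTACGTA-3'

Forward primer GTACTAA is found on the top strand at positions 88–94.
Taking the reverse complement of TACGTAATAAAT gives ATTTATTACGTA, found at positions 116–127 on the template; the primer anneals here to the top strand with its 3' end pointing upstream.
The product is the template from position 88 through 127 (40 bp).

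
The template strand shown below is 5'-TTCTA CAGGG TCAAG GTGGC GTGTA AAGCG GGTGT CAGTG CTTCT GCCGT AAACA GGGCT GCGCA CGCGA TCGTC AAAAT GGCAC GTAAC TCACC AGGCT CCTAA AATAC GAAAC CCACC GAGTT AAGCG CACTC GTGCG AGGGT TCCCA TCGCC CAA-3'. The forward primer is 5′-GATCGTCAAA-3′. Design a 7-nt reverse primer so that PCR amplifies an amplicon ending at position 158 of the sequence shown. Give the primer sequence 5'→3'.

5'-TTGGGCG-3'

The forward primer binds at positions 69–78; the product's 3' end on the top strand is position 158.
The reverse primer anneals to the top strand over positions 152–158, i.e. to CGCCCAA.
Its sequence written 5'→3' is the reverse complement: TTGGGCG.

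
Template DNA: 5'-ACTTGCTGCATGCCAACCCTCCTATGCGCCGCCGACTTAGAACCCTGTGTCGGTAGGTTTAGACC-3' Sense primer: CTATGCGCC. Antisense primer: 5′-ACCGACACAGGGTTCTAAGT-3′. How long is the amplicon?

Scanning the template, CTATGCGCC occurs at positions 22–30; this primer anneals to the bottom strand there with its 3' end pointing downstream.
The reverse primer's reverse complement is ACTTAGAACCCTGTGTCGGT, which matches the template at positions 35–54.
Product length = (reverse-primer end) − (forward-primer start) + 1 = 54 − 22 + 1 = 33 bp.

33 bp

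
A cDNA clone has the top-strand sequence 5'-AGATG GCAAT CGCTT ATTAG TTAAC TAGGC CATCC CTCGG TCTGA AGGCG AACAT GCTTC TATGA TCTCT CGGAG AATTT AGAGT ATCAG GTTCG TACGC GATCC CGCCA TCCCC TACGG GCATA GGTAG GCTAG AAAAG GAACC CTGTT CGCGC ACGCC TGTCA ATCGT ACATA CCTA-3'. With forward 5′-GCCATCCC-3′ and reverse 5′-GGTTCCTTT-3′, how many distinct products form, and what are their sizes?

Two products: 117 bp, 39 bp

The forward primer GCCATCCC matches the top strand at positions 29–36, 107–114.
The reverse primer's reverse complement is AAAGGAACC, matching at positions 137–145.
Each forward site pairs with the reverse site to give a product ending at position 145: sizes 117, 39 bp.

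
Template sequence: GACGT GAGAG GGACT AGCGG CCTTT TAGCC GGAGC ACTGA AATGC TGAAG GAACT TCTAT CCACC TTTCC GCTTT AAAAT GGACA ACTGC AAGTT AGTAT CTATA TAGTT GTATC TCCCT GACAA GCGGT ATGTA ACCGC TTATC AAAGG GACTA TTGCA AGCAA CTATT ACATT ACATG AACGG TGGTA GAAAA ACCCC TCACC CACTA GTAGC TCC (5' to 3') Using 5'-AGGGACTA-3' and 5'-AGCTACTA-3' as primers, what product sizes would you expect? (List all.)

208 bp, 69 bp

The forward primer AGGGACTA matches the top strand at positions 9–16, 148–155.
The reverse primer's reverse complement is TAGTAGCT, matching at positions 209–216.
Each forward site pairs with the reverse site to give a product ending at position 216: sizes 208, 69 bp.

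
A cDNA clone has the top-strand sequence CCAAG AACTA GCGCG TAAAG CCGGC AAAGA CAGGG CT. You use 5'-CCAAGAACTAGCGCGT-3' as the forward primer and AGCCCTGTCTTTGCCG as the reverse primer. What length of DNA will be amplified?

Scanning the template, CCAAGAACTAGCGCGT occurs at positions 1–16; this primer anneals to the bottom strand there with its 3' end pointing downstream.
The reverse primer's reverse complement is CGGCAAAGACAGGGCT, which matches the template at positions 22–37.
The product runs from position 1 to position 37, so its length is 37 − 1 + 1 = 37 bp.

37 bp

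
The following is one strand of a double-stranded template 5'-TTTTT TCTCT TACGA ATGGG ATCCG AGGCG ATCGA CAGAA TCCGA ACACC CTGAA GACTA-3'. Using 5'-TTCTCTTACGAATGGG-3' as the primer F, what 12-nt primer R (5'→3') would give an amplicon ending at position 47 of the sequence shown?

The forward primer binds at positions 5–20; the product's 3' end on the top strand is position 47.
The reverse primer anneals to the top strand over positions 36–47, i.e. to CAGAATCCGAAC.
Its sequence written 5'→3' is the reverse complement: GTTCGGATTCTG.

5'-GTTCGGATTCTG-3'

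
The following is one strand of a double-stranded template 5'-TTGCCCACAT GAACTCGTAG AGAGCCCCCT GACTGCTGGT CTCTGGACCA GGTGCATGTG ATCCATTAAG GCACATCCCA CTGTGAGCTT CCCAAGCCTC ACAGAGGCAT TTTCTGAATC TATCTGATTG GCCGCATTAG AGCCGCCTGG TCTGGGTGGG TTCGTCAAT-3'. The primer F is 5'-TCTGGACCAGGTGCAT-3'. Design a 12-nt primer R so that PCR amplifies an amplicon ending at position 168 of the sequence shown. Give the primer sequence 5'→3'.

The forward primer binds at positions 42–57; the product's 3' end on the top strand is position 168.
The reverse primer anneals to the top strand over positions 157–168, i.e. to TGGGTTCGTCAA.
Its sequence written 5'→3' is the reverse complement: TTGACGAACCCA.

5'-TTGACGAACCCA-3'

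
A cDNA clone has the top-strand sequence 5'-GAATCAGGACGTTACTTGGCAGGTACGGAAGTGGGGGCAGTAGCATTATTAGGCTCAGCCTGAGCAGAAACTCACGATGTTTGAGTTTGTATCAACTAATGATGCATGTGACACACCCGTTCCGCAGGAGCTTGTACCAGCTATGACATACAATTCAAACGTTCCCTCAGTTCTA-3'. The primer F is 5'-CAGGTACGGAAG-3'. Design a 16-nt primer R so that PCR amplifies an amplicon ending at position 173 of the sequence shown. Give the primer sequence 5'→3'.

5'-GAACTGAGGGAACGTT-3'

The forward primer binds at positions 20–31; the product's 3' end on the top strand is position 173.
The reverse primer anneals to the top strand over positions 158–173, i.e. to AACGTTCCCTCAGTTC.
Its sequence written 5'→3' is the reverse complement: GAACTGAGGGAACGTT.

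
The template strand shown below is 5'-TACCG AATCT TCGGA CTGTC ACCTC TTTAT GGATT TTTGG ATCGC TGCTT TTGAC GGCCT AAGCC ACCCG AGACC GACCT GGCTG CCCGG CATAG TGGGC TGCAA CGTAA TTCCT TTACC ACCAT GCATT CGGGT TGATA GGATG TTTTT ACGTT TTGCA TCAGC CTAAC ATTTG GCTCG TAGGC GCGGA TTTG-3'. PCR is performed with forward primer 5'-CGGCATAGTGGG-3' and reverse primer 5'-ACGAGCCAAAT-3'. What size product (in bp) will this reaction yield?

Scanning the template, CGGCATAGTGGG occurs at positions 88–99; this primer anneals to the bottom strand there with its 3' end pointing downstream.
Reverse complement of the reverse primer: ATTTGGCTCGT. This occurs on the top strand at positions 171–181.
Product length = (reverse-primer end) − (forward-primer start) + 1 = 181 − 88 + 1 = 94 bp.

94 bp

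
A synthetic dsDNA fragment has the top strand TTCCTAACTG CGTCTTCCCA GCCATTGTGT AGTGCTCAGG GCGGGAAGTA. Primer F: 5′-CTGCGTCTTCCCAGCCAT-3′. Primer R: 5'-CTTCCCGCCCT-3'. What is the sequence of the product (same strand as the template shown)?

Scanning the template, CTGCGTCTTCCCAGCCAT occurs at positions 8–25; this primer anneals to the bottom strand there with its 3' end pointing downstream.
Taking the reverse complement of CTTCCCGCCCT gives AGGGCGGGAAG, found at positions 38–48 on the template; the primer anneals here to the top strand with its 3' end pointing upstream.
The product is the template from position 8 through 48 (41 bp).

5'-CTGCGTCTTCCCAGCCATTGTGTAGTGCTCAGGGCGGGAAG-3'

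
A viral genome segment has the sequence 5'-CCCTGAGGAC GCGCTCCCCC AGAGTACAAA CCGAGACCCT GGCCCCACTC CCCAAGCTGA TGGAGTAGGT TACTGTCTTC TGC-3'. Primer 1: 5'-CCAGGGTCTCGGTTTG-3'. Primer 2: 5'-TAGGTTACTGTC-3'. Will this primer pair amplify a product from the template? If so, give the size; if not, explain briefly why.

No product — the primers' 3' ends point away from each other.

Primer 1 (CCAGGGTCTCGGTTTG) has reverse complement CAAACCGAGACCCTGG, which matches the top strand at positions 27–42; primer 1 anneals to the top strand there with its 3' end pointing upstream toward position 27.
Primer 2 (TAGGTTACTGTC) matches the top strand directly at positions 66–77; it anneals to the bottom strand with its 3' end pointing downstream toward position 77.
The 3' ends diverge (primer 1 extends toward position 1, primer 2 toward position 83), so the primers never converge on a shared product.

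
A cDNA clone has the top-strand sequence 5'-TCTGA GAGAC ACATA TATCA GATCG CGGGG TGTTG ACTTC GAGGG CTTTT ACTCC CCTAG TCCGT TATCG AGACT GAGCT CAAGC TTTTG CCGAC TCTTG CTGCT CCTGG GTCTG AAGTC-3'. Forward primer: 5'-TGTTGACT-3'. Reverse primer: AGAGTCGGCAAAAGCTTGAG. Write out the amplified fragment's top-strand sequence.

Forward primer TGTTGACT is found on the top strand at positions 31–38.
Reverse complement of the reverse primer: CTCAAGCTTTTGCCGACTCT. This occurs on the top strand at positions 79–98.
The product is the template from position 31 through 98 (68 bp).

5'-TGTTGACTTCGAGGGCTTTTACTCCCCTAGTCCGTTATCGAGACTGAGCTCAAGCTTTTGCCGACTCT-3'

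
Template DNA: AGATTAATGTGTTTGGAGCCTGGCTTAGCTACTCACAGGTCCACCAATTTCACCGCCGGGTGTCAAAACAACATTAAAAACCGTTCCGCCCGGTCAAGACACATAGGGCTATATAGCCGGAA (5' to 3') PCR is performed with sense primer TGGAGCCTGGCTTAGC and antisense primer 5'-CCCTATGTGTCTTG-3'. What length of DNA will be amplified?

95 bp

Forward primer TGGAGCCTGGCTTAGC is found on the top strand at positions 14–29.
Reverse complement of the reverse primer: CAAGACACATAGGG. This occurs on the top strand at positions 95–108.
Amplicon spans positions 14–108: 95 bp.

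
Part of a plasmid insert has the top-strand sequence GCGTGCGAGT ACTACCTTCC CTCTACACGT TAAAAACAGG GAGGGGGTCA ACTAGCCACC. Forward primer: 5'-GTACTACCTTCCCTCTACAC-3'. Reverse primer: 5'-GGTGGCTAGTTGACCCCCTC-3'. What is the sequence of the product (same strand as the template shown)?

Scanning the template, GTACTACCTTCCCTCTACAC occurs at positions 9–28; this primer anneals to the bottom strand there with its 3' end pointing downstream.
The reverse primer's reverse complement is GAGGGGGTCAACTAGCCACC, which matches the template at positions 41–60.
The product is the template from position 9 through 60 (52 bp).

5'-GTACTACCTTCCCTCTACACGTTAAAAACAGGGAGGGGGTCAACTAGCCACC-3'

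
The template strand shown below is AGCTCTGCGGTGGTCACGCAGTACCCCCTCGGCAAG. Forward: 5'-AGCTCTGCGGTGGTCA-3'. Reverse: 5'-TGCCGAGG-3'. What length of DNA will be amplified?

34 bp

The forward primer matches the template at positions 1–16.
Reverse complement of the reverse primer: CCTCGGCA. This occurs on the top strand at positions 27–34.
The product runs from position 1 to position 34, so its length is 34 − 1 + 1 = 34 bp.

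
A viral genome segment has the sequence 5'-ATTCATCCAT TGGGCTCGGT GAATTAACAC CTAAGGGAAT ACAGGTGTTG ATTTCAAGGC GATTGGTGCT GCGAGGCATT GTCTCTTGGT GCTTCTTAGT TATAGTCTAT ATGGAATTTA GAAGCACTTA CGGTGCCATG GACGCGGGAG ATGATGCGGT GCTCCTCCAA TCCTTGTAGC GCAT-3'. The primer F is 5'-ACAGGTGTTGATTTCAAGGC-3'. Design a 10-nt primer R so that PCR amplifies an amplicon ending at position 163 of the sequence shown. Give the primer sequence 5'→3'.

The forward primer binds at positions 41–60; the product's 3' end on the top strand is position 163.
The reverse primer anneals to the top strand over positions 154–163, i.e. to ATGCGGTGCT.
Its sequence written 5'→3' is the reverse complement: AGCACCGCAT.

5'-AGCACCGCAT-3'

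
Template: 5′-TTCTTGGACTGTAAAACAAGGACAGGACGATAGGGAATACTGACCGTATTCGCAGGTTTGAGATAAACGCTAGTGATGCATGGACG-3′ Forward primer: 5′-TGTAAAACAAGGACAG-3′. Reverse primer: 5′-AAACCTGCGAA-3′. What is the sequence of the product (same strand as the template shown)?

5'-TGTAAAACAAGGACAGGACGATAGGGAATACTGACCGTATTCGCAGGTTT-3'

Scanning the template, TGTAAAACAAGGACAG occurs at positions 10–25; this primer anneals to the bottom strand there with its 3' end pointing downstream.
The reverse primer's reverse complement is TTCGCAGGTTT, which matches the template at positions 49–59.
The product is the template from position 10 through 59 (50 bp).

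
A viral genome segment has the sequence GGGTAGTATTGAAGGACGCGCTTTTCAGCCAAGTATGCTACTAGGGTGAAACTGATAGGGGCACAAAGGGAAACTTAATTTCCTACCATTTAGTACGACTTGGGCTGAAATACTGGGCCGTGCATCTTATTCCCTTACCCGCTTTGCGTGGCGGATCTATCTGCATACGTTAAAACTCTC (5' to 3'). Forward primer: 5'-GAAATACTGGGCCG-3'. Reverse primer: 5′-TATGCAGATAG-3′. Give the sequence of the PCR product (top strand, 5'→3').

The forward primer matches the template at positions 107–120.
Reverse complement of the reverse primer: CTATCTGCATA. This occurs on the top strand at positions 157–167.
The product is the template from position 107 through 167 (61 bp).

5'-GAAATACTGGGCCGTGCATCTTATTCCCTTACCCGCTTTGCGTGGCGGATCTATCTGCATA-3'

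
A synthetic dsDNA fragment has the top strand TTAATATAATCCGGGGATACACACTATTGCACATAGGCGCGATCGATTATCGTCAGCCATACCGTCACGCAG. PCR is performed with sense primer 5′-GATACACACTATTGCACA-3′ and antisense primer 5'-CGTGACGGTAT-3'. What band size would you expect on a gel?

54 bp

The forward primer matches the template at positions 16–33.
Taking the reverse complement of CGTGACGGTAT gives ATACCGTCACG, found at positions 59–69 on the template; the primer anneals here to the top strand with its 3' end pointing upstream.
The product runs from position 16 to position 69, so its length is 69 − 16 + 1 = 54 bp.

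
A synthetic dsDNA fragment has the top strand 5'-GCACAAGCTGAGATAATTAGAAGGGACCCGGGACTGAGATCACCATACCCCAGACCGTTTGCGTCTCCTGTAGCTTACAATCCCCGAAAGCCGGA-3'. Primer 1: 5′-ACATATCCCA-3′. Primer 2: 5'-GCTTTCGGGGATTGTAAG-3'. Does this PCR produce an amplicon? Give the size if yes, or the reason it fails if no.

No product — primer 1 has no binding site in the template.

Primer 1 (ACATATCCCA) does not match the top strand, and its reverse complement TGGGATATGT does not match either.
With no annealing site for primer 1, no amplification occurs.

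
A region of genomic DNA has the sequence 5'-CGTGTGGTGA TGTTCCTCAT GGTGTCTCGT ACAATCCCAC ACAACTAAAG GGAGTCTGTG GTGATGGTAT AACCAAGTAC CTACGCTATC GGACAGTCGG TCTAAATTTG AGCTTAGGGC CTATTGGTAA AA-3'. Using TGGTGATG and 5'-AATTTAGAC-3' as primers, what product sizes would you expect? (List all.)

The forward primer TGGTGATG matches the top strand at positions 5–12, 59–66.
The reverse primer's reverse complement is GTCTAAATT, matching at positions 100–108.
Each forward site pairs with the reverse site to give a product ending at position 108: sizes 104, 50 bp.

104 bp, 50 bp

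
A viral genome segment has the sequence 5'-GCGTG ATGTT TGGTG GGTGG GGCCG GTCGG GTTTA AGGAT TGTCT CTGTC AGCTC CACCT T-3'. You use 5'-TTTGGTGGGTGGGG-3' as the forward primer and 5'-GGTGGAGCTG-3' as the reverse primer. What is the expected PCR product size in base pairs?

51 bp

Scanning the template, TTTGGTGGGTGGGG occurs at positions 9–22; this primer anneals to the bottom strand there with its 3' end pointing downstream.
The reverse primer's reverse complement is CAGCTCCACC, which matches the template at positions 50–59.
The product runs from position 9 to position 59, so its length is 59 − 9 + 1 = 51 bp.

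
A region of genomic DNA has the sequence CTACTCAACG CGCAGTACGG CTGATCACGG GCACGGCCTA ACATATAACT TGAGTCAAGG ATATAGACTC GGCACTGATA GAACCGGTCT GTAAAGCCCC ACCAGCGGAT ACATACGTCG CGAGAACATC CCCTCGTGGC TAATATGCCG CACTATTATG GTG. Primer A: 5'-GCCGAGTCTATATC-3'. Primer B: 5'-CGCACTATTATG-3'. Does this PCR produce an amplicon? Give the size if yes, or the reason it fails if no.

No product — the primers' 3' ends point away from each other.

Primer A (GCCGAGTCTATATC) has reverse complement GATATAGACTCGGC, which matches the top strand at positions 60–73; primer A anneals to the top strand there with its 3' end pointing upstream toward position 60.
Primer B (CGCACTATTATG) matches the top strand directly at positions 149–160; it anneals to the bottom strand with its 3' end pointing downstream toward position 160.
The 3' ends diverge (primer A extends toward position 1, primer B toward position 163), so the primers never converge on a shared product.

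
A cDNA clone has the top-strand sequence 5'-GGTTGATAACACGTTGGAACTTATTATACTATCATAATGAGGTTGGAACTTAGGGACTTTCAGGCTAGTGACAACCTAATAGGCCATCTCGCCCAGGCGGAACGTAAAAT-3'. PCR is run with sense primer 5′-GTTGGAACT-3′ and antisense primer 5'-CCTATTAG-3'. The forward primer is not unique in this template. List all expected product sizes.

71 bp, 42 bp

The forward primer GTTGGAACT matches the top strand at positions 13–21, 42–50.
The reverse primer's reverse complement is CTAATAGG, matching at positions 76–83.
Each forward site pairs with the reverse site to give a product ending at position 83: sizes 71, 42 bp.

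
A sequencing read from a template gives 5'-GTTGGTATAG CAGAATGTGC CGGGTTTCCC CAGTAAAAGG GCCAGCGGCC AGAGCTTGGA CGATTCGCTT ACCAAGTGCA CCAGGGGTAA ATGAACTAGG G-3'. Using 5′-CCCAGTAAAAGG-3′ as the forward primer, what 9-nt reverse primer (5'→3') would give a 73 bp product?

5'-CCCTAGTTC-3'

The forward primer binds at positions 29–40, so a 73 bp product ends at position 29 + 73 − 1 = 101.
The reverse primer anneals to the top strand over positions 93–101, i.e. to GAACTAGGG.
Its sequence written 5'→3' is the reverse complement: CCCTAGTTC.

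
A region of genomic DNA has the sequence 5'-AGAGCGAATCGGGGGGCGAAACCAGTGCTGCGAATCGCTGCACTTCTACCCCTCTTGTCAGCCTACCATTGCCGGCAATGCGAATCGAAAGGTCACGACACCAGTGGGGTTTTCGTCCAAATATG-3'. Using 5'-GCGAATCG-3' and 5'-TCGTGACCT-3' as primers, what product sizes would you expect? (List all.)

95 bp, 69 bp, 19 bp

The forward primer GCGAATCG matches the top strand at positions 4–11, 30–37, 80–87.
The reverse primer's reverse complement is AGGTCACGA, matching at positions 90–98.
Each forward site pairs with the reverse site to give a product ending at position 98: sizes 95, 69, 19 bp.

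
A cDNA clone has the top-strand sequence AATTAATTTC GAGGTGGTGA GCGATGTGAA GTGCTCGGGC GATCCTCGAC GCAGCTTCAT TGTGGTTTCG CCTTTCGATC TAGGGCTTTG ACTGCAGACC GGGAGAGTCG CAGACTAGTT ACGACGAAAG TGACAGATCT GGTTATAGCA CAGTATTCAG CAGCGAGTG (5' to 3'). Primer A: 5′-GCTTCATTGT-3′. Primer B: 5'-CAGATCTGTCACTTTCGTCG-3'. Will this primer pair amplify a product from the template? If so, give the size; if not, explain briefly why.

Yes — an 88 bp product.

Primer A (GCTTCATTGT) matches the top strand at positions 54–63; it acts as a forward primer.
Primer B's reverse complement is CGACGAAAGTGACAGATCTG, matching the top strand at positions 122–141; it acts as a reverse primer.
The 3' ends face each other across positions 54–141, giving an 88 bp product.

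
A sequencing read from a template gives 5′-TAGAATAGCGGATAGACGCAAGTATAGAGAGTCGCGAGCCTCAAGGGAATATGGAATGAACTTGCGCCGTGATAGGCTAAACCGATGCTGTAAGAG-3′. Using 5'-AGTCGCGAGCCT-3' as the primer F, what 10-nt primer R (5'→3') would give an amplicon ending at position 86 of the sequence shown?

The forward primer binds at positions 30–41; the product's 3' end on the top strand is position 86.
The reverse primer anneals to the top strand over positions 77–86, i.e. to CTAAACCGAT.
Its sequence written 5'→3' is the reverse complement: ATCGGTTTAG.

5'-ATCGGTTTAG-3'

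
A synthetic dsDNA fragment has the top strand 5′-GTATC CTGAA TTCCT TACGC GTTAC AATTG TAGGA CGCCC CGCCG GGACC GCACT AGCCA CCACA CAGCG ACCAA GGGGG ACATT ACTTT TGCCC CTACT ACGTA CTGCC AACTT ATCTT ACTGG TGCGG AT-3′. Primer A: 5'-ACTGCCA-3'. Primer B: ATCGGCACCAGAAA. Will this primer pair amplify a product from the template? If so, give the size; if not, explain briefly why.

Primer B (ATCGGCACCAGAAA) does not match the top strand, and its reverse complement TTTCTGGTGCCGAT does not match either.
With no annealing site for primer B, no amplification occurs.

No product — primer B has no binding site in the template.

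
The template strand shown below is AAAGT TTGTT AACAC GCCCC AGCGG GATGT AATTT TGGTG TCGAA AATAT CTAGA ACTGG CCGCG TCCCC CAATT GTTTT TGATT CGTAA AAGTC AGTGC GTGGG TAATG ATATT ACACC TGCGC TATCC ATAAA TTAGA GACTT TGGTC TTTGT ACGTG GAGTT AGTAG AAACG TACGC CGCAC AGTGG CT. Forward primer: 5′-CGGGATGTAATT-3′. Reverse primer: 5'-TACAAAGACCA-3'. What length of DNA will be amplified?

134 bp

Scanning the template, CGGGATGTAATT occurs at positions 23–34; this primer anneals to the bottom strand there with its 3' end pointing downstream.
Taking the reverse complement of TACAAAGACCA gives TGGTCTTTGTA, found at positions 146–156 on the template; the primer anneals here to the top strand with its 3' end pointing upstream.
The product runs from position 23 to position 156, so its length is 156 − 23 + 1 = 134 bp.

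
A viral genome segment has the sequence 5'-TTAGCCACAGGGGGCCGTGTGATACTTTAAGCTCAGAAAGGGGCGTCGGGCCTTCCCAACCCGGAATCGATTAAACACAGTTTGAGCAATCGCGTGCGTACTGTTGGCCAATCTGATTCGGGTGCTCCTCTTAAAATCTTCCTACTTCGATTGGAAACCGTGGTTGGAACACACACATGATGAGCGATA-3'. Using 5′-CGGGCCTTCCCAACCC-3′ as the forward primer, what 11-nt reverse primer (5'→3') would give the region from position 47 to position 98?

5'-CGCACGCGATT-3'

The product's 3' end on the top strand is position 98.
The reverse primer anneals to the top strand over positions 88–98, i.e. to AATCGCGTGCG.
Its sequence written 5'→3' is the reverse complement: CGCACGCGATT.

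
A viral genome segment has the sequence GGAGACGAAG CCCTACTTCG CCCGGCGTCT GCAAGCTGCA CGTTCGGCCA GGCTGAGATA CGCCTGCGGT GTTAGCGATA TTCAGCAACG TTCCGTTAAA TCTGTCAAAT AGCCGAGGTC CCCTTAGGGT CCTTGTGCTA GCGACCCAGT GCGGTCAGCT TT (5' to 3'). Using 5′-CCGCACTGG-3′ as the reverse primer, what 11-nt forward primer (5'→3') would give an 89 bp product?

The reverse primer's reverse complement CCAGTGCGG matches the template at positions 146–154, so the product ends at position 154.
An 89 bp product then starts at position 154 − 89 + 1 = 66.
The forward primer is identical to the top strand there: GCGGTGTTAGC.

5'-GCGGTGTTAGC-3'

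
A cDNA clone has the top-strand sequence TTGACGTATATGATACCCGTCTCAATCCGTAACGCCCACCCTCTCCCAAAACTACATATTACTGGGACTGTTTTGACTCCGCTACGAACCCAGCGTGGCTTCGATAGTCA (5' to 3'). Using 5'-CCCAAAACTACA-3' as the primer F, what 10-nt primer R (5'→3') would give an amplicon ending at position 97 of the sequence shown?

5'-CACGCTGGGT-3'

The forward primer binds at positions 45–56; the product's 3' end on the top strand is position 97.
The reverse primer anneals to the top strand over positions 88–97, i.e. to ACCCAGCGTG.
Its sequence written 5'→3' is the reverse complement: CACGCTGGGT.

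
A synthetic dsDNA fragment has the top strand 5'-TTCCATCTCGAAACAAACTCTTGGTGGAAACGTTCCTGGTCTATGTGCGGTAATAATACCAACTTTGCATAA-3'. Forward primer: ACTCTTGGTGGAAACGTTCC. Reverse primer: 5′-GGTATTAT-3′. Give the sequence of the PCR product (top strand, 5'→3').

Forward primer ACTCTTGGTGGAAACGTTCC is found on the top strand at positions 17–36.
Taking the reverse complement of GGTATTAT gives ATAATACC, found at positions 53–60 on the template; the primer anneals here to the top strand with its 3' end pointing upstream.
The product is the template from position 17 through 60 (44 bp).

5'-ACTCTTGGTGGAAACGTTCCTGGTCTATGTGCGGTAATAATACC-3'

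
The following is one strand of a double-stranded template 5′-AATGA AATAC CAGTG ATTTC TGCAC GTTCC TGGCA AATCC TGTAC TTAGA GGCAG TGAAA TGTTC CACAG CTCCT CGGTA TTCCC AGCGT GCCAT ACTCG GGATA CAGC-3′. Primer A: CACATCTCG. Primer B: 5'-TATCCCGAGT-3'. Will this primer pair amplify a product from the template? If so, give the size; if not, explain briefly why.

No product — primer A has no binding site in the template.

Primer A (CACATCTCG) does not match the top strand, and its reverse complement CGAGATGTG does not match either.
With no annealing site for primer A, no amplification occurs.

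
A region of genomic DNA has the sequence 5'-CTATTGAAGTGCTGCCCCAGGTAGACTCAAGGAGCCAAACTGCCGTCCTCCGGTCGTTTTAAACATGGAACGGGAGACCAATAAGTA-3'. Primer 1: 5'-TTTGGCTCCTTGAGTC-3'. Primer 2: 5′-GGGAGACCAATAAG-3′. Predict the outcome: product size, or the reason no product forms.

No product — the primers' 3' ends point away from each other.

Primer 1 (TTTGGCTCCTTGAGTC) has reverse complement GACTCAAGGAGCCAAA, which matches the top strand at positions 24–39; primer 1 anneals to the top strand there with its 3' end pointing upstream toward position 24.
Primer 2 (GGGAGACCAATAAG) matches the top strand directly at positions 72–85; it anneals to the bottom strand with its 3' end pointing downstream toward position 85.
The 3' ends diverge (primer 1 extends toward position 1, primer 2 toward position 87), so the primers never converge on a shared product.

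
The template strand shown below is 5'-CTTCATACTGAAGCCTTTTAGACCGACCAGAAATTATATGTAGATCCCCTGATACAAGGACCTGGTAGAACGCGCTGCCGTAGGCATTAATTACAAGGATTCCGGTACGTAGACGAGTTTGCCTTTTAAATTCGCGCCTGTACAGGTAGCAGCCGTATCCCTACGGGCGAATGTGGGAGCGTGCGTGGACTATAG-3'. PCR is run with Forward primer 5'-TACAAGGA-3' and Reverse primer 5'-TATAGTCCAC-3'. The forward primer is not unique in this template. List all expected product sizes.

142 bp, 103 bp

The forward primer TACAAGGA matches the top strand at positions 53–60, 92–99.
The reverse primer's reverse complement is GTGGACTATA, matching at positions 185–194.
Each forward site pairs with the reverse site to give a product ending at position 194: sizes 142, 103 bp.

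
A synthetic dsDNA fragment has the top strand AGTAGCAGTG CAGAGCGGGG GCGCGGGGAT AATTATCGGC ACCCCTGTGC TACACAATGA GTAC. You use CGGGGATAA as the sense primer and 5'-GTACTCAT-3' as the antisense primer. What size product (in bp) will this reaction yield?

The forward primer matches the template at positions 24–32.
The reverse primer's reverse complement is ATGAGTAC, which matches the template at positions 57–64.
Amplicon spans positions 24–64: 41 bp.

41 bp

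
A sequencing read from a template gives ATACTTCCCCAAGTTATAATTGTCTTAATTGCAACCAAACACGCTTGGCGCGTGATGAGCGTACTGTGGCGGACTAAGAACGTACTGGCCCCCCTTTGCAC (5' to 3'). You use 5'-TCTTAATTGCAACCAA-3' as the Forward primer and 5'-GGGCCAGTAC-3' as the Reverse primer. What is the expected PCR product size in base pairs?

69 bp

Forward primer TCTTAATTGCAACCAA is found on the top strand at positions 23–38.
Reverse complement of the reverse primer: GTACTGGCCC. This occurs on the top strand at positions 82–91.
The product runs from position 23 to position 91, so its length is 91 − 23 + 1 = 69 bp.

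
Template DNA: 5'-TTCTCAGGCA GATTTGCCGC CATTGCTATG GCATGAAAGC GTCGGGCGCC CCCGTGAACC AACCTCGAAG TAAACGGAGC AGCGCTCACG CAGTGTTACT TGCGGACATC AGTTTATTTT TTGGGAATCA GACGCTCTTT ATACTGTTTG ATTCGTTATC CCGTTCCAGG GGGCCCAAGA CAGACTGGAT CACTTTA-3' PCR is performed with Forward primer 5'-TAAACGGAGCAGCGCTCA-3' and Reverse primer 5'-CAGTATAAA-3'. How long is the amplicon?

Forward primer TAAACGGAGCAGCGCTCA is found on the top strand at positions 71–88.
Reverse complement of the reverse primer: TTTATACTG. This occurs on the top strand at positions 138–146.
Product length = (reverse-primer end) − (forward-primer start) + 1 = 146 − 71 + 1 = 76 bp.

76 bp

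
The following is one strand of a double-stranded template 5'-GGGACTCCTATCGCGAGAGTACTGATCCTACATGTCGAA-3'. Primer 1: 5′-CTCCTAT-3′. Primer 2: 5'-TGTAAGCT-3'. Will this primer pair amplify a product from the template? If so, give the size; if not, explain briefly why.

No product — primer 2 has no binding site in the template.

Primer 2 (TGTAAGCT) does not match the top strand, and its reverse complement AGCTTACA does not match either.
With no annealing site for primer 2, no amplification occurs.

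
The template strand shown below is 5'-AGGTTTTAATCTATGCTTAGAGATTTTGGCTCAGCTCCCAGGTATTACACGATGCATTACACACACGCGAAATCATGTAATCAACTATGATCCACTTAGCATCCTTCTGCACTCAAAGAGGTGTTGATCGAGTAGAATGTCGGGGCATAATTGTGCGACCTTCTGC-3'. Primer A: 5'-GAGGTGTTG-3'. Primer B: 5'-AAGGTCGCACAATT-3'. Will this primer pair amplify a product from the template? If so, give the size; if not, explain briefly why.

Primer A (GAGGTGTTG) matches the top strand at positions 118–126; it acts as a forward primer.
Primer B's reverse complement is AATTGTGCGACCTT, matching the top strand at positions 149–162; it acts as a reverse primer.
The 3' ends face each other across positions 118–162, giving a 45 bp product.

Yes — a 45 bp product.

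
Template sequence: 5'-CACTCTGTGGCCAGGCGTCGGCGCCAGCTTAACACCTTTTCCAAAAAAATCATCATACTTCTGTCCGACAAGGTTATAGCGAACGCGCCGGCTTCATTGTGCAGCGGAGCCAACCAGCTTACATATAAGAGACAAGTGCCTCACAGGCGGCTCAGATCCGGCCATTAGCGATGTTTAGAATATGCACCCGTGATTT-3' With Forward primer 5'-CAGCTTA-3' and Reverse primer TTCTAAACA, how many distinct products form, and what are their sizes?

The forward primer CAGCTTA matches the top strand at positions 25–31, 115–121.
The reverse primer's reverse complement is TGTTTAGAA, matching at positions 172–180.
Each forward site pairs with the reverse site to give a product ending at position 180: sizes 156, 66 bp.

Two products: 156 bp, 66 bp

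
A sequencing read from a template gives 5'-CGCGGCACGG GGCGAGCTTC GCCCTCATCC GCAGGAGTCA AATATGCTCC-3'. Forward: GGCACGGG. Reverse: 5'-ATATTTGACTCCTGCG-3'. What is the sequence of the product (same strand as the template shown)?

Forward primer GGCACGGG is found on the top strand at positions 4–11.
Reverse complement of the reverse primer: CGCAGGAGTCAAATAT. This occurs on the top strand at positions 30–45.
The product is the template from position 4 through 45 (42 bp).

5'-GGCACGGGGCGAGCTTCGCCCTCATCCGCAGGAGTCAAATAT-3'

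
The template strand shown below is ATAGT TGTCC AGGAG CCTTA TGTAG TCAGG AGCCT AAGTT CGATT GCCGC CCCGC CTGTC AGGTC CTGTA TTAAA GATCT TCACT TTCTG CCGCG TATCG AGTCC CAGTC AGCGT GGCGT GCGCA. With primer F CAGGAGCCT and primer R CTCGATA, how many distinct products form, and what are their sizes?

The forward primer CAGGAGCCT matches the top strand at positions 10–18, 27–35.
The reverse primer's reverse complement is TATCGAG, matching at positions 96–102.
Each forward site pairs with the reverse site to give a product ending at position 102: sizes 93, 76 bp.

Two products: 93 bp, 76 bp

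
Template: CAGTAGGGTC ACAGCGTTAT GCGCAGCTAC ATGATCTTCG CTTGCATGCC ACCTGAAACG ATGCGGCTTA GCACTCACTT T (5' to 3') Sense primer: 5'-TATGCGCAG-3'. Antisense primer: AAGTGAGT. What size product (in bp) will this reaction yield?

63 bp

Forward primer TATGCGCAG is found on the top strand at positions 18–26.
Reverse complement of the reverse primer: ACTCACTT. This occurs on the top strand at positions 73–80.
Product length = (reverse-primer end) − (forward-primer start) + 1 = 80 − 18 + 1 = 63 bp.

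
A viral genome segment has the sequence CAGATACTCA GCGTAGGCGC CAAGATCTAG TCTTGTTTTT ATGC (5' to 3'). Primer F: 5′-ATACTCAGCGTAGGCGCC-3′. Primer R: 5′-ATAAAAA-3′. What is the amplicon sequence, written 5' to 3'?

5'-ATACTCAGCGTAGGCGCCAAGATCTAGTCTTGTTTTTAT-3'

The forward primer matches the template at positions 4–21.
Reverse complement of the reverse primer: TTTTTAT. This occurs on the top strand at positions 36–42.
The product is the template from position 4 through 42 (39 bp).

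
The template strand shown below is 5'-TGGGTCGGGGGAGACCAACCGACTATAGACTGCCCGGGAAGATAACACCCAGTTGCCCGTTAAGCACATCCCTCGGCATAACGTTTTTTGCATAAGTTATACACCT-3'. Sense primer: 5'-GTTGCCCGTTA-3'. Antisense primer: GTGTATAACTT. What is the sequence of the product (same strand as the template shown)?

5'-GTTGCCCGTTAAGCACATCCCTCGGCATAACGTTTTTTGCATAAGTTATACAC-3'

Scanning the template, GTTGCCCGTTA occurs at positions 52–62; this primer anneals to the bottom strand there with its 3' end pointing downstream.
The reverse primer's reverse complement is AAGTTATACAC, which matches the template at positions 94–104.
The product is the template from position 52 through 104 (53 bp).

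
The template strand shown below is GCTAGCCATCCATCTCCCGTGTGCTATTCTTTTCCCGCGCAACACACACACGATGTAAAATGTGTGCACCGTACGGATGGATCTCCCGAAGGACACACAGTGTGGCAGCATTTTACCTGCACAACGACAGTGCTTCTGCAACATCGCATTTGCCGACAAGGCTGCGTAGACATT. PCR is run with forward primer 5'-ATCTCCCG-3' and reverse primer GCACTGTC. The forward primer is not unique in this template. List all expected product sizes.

The forward primer ATCTCCCG matches the top strand at positions 12–19, 81–88.
The reverse primer's reverse complement is GACAGTGC, matching at positions 126–133.
Each forward site pairs with the reverse site to give a product ending at position 133: sizes 122, 53 bp.

122 bp, 53 bp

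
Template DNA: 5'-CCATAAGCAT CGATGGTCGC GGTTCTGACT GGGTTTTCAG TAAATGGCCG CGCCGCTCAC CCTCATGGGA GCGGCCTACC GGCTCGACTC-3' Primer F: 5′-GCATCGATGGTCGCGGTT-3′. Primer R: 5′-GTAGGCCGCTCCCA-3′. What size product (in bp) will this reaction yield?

73 bp

Forward primer GCATCGATGGTCGCGGTT is found on the top strand at positions 7–24.
Taking the reverse complement of GTAGGCCGCTCCCA gives TGGGAGCGGCCTAC, found at positions 66–79 on the template; the primer anneals here to the top strand with its 3' end pointing upstream.
The product runs from position 7 to position 79, so its length is 79 − 7 + 1 = 73 bp.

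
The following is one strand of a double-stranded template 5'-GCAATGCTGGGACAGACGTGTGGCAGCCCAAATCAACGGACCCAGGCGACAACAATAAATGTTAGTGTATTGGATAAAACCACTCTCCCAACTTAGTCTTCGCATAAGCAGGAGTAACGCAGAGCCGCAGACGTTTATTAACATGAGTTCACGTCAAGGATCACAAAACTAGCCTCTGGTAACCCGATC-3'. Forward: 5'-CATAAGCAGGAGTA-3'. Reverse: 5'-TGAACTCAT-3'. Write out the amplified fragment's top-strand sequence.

5'-CATAAGCAGGAGTAACGCAGAGCCGCAGACGTTTATTAACATGAGTTCA-3'

The forward primer matches the template at positions 103–116.
Reverse complement of the reverse primer: ATGAGTTCA. This occurs on the top strand at positions 143–151.
The product is the template from position 103 through 151 (49 bp).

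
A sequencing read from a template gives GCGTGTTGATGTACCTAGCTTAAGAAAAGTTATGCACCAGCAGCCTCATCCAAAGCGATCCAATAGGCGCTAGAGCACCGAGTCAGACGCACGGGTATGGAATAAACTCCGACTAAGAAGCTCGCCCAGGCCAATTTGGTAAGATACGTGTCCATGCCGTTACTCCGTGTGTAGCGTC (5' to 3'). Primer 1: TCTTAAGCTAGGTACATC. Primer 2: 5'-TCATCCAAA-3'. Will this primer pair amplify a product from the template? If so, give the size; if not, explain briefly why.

Primer 1 (TCTTAAGCTAGGTACATC) has reverse complement GATGTACCTAGCTTAAGA, which matches the top strand at positions 8–25; primer 1 anneals to the top strand there with its 3' end pointing upstream toward position 8.
Primer 2 (TCATCCAAA) matches the top strand directly at positions 46–54; it anneals to the bottom strand with its 3' end pointing downstream toward position 54.
The 3' ends diverge (primer 1 extends toward position 1, primer 2 toward position 178), so the primers never converge on a shared product.

No product — the primers' 3' ends point away from each other.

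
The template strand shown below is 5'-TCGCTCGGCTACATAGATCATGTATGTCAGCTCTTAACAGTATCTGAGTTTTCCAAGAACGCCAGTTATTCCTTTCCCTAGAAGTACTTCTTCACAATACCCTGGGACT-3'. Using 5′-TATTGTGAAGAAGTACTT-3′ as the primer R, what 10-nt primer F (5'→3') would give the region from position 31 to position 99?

The reverse primer's reverse complement AAGTACTTCTTCACAATA matches the template at positions 82–99; the product starts at position 31.
The forward primer is identical to the top strand over positions 31–40: CTCTTAACAG.

5'-CTCTTAACAG-3'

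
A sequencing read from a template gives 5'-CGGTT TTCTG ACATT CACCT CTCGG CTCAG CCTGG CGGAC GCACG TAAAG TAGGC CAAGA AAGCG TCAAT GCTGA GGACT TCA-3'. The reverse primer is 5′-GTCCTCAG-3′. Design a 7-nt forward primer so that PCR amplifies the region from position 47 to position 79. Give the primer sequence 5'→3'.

5'-AAAGTAG-3'

The reverse primer's reverse complement CTGAGGAC matches the template at positions 72–79; the product starts at position 47.
The forward primer is identical to the top strand over positions 47–53: AAAGTAG.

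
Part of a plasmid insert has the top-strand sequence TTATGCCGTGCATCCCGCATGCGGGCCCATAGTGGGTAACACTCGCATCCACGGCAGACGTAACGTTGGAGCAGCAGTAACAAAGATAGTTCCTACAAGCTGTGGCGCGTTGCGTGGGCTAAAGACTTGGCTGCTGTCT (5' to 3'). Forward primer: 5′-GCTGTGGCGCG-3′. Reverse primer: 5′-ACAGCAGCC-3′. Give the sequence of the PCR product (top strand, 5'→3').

The forward primer matches the template at positions 99–109.
Taking the reverse complement of ACAGCAGCC gives GGCTGCTGT, found at positions 129–137 on the template; the primer anneals here to the top strand with its 3' end pointing upstream.
The product is the template from position 99 through 137 (39 bp).

5'-GCTGTGGCGCGTTGCGTGGGCTAAAGACTTGGCTGCTGT-3'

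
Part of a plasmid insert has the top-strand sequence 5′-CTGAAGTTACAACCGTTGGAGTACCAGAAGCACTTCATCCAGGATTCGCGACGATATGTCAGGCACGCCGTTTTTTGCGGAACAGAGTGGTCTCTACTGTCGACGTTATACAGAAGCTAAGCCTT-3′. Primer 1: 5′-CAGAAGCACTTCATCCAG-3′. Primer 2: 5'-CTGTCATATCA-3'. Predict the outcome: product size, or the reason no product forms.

No product — primer 2 has no binding site in the template.

Primer 2 (CTGTCATATCA) does not match the top strand, and its reverse complement TGATATGACAG does not match either.
With no annealing site for primer 2, no amplification occurs.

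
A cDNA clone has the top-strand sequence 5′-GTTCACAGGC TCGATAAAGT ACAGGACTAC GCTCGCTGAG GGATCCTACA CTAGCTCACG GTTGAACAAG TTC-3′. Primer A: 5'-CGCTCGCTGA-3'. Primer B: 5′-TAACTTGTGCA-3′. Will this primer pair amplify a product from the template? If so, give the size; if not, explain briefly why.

No product — primer B has no binding site in the template.

Primer B (TAACTTGTGCA) does not match the top strand, and its reverse complement TGCACAAGTTA does not match either.
With no annealing site for primer B, no amplification occurs.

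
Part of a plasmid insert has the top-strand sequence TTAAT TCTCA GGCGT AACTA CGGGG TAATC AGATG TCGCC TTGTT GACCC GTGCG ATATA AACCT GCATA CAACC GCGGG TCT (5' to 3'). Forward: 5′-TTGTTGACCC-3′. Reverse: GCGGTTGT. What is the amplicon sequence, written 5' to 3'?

Forward primer TTGTTGACCC is found on the top strand at positions 41–50.
Reverse complement of the reverse primer: ACAACCGC. This occurs on the top strand at positions 70–77.
The product is the template from position 41 through 77 (37 bp).

5'-TTGTTGACCCGTGCGATATAAACCTGCATACAACCGC-3'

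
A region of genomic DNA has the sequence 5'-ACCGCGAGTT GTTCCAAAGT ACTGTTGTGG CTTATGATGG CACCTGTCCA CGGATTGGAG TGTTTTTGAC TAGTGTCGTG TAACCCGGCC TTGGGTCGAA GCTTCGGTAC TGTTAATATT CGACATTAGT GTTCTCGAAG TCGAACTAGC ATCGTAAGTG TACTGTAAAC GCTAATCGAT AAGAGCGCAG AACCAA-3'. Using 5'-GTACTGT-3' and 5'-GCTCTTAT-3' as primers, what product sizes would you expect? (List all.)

The forward primer GTACTGT matches the top strand at positions 19–25, 107–113, 160–166.
The reverse primer's reverse complement is ATAAGAGC, matching at positions 179–186.
Each forward site pairs with the reverse site to give a product ending at position 186: sizes 168, 80, 27 bp.

168 bp, 80 bp, 27 bp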